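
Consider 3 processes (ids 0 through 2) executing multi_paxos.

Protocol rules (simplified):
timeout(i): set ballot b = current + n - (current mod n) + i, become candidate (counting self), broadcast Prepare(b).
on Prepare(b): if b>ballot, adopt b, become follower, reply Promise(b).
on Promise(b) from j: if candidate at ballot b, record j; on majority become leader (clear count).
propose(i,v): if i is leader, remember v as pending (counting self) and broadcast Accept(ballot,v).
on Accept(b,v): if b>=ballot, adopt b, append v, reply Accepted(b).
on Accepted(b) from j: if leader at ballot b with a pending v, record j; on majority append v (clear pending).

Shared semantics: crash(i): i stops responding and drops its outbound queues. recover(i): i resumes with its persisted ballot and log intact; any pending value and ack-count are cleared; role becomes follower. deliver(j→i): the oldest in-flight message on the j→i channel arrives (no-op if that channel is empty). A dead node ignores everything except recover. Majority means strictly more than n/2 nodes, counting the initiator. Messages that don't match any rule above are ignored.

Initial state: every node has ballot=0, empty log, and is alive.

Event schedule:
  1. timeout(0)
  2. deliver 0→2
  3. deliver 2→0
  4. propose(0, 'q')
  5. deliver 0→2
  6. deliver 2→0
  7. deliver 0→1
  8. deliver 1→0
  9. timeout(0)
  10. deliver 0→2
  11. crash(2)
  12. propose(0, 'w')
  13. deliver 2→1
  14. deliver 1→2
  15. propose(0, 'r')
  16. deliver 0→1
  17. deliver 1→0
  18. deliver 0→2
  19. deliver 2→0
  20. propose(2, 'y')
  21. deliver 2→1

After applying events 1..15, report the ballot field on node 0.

6

step 1 timeout(0): 0={cand,b=3,log=-}
step 2 deliver 0→2: 2={foll,b=3,log=-}
step 3 deliver 2→0: 0={lead,b=3,log=-}
step 4 propose(0,'q'): —
step 5 deliver 0→2: 2={foll,b=3,log=q}
step 6 deliver 2→0: 0={lead,b=3,log=q}
step 7 deliver 0→1: 1={foll,b=3,log=-}
step 8 deliver 1→0: —
step 9 timeout(0): 0={cand,b=6,log=q}
step 10 deliver 0→2: 2={foll,b=6,log=q}
step 11 crash(2): 2={✗foll,b=6,log=q}
step 12 propose(0,'w'): —
step 13 deliver 2→1: —
step 14 deliver 1→2: —
step 15 propose(0,'r'): —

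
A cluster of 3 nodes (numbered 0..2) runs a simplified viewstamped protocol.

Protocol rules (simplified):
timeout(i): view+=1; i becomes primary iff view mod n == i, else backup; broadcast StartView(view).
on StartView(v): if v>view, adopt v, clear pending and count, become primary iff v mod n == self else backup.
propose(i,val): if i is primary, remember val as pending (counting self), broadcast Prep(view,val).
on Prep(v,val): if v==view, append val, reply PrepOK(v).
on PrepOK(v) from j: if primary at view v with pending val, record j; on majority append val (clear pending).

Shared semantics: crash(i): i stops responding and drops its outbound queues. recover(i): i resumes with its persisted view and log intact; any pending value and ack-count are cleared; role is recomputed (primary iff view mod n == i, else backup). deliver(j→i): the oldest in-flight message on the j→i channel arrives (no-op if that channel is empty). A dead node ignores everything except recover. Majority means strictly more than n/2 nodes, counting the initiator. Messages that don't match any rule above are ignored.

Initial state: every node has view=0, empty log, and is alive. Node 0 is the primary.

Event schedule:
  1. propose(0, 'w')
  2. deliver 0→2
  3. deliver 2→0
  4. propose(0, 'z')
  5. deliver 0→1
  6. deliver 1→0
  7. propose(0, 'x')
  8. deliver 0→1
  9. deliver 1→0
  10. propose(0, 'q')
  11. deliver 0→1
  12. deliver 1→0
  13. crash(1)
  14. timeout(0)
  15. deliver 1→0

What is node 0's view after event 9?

1. propose(0,'w'):  nop
2. deliver 0→2:  <2:back v0 w>
3. deliver 2→0:  <0:prim v0 w>
4. propose(0,'z'):  nop
5. deliver 0→1:  <1:back v0 w>
6. deliver 1→0:  <0:prim v0 w,z>
7. propose(0,'x'):  nop
8. deliver 0→1:  <1:back v0 w,z>
9. deliver 1→0:  <0:prim v0 w,z,x>

0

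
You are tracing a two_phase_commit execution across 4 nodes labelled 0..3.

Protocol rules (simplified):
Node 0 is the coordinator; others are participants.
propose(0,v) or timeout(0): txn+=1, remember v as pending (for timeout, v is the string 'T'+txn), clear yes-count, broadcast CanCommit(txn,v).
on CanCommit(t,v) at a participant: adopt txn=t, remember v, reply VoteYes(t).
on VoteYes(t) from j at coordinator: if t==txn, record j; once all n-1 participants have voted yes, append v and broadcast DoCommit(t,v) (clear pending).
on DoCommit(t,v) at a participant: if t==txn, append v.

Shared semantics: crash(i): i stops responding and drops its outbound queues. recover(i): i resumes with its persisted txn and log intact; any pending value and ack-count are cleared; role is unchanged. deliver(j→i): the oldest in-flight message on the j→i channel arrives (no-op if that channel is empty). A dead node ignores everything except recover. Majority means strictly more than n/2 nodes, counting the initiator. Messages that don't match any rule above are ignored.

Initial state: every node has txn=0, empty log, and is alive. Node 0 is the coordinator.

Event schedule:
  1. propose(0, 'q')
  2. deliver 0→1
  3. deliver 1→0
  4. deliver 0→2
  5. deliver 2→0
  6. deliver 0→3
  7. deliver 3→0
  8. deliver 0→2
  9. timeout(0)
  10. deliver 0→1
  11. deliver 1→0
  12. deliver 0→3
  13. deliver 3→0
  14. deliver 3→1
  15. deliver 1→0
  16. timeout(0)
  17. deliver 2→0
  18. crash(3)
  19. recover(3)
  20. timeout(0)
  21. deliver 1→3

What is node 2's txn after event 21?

step 1 propose(0,'q'): 0={coor,t=1,log=-}
step 2 deliver 0→1: 1={part,t=1,log=-}
step 3 deliver 1→0: —
step 4 deliver 0→2: 2={part,t=1,log=-}
step 5 deliver 2→0: —
step 6 deliver 0→3: 3={part,t=1,log=-}
step 7 deliver 3→0: 0={coor,t=1,log=q}
step 8 deliver 0→2: 2={part,t=1,log=q}
step 9 timeout(0): 0={coor,t=2,log=q}
step 10 deliver 0→1: 1={part,t=1,log=q}
step 11 deliver 1→0: —
step 12 deliver 0→3: 3={part,t=1,log=q}
step 13 deliver 3→0: —
step 14 deliver 3→1: —
step 15 deliver 1→0: —
step 16 timeout(0): 0={coor,t=3,log=q}
step 17 deliver 2→0: —
step 18 crash(3): 3={✗part,t=1,log=q}
step 19 recover(3): 3={part,t=1,log=q}
step 20 timeout(0): 0={coor,t=4,log=q}
step 21 deliver 1→3: —

1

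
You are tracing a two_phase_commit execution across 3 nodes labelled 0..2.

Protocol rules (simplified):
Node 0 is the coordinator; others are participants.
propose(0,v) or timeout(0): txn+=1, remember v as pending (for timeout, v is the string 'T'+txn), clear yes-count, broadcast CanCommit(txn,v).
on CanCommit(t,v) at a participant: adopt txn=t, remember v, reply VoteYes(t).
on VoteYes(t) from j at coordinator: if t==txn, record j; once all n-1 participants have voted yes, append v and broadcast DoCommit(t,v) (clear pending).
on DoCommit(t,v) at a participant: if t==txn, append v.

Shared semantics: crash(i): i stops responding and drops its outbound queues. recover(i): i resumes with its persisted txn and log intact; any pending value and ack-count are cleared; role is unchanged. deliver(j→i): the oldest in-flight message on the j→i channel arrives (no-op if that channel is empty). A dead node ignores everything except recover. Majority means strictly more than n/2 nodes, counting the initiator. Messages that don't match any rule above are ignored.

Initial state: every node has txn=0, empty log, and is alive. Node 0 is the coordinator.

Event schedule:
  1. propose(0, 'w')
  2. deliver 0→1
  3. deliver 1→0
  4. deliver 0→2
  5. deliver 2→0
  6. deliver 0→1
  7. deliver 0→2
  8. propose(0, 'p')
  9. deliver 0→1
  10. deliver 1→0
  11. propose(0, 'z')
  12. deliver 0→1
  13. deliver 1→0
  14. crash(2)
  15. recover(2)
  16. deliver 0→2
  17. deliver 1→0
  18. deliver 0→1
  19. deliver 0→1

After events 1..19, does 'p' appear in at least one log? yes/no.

no

[1] propose(0,'w') → N0(coor t1 [-])
[2] deliver 0→1 → N1(part t1 [-])
[3] deliver 1→0 → ∅
[4] deliver 0→2 → N2(part t1 [-])
[5] deliver 2→0 → N0(coor t1 [w])
[6] deliver 0→1 → N1(part t1 [w])
[7] deliver 0→2 → N2(part t1 [w])
[8] propose(0,'p') → N0(coor t2 [w])
[9] deliver 0→1 → N1(part t2 [w])
[10] deliver 1→0 → ∅
[11] propose(0,'z') → N0(coor t3 [w])
[12] deliver 0→1 → N1(part t3 [w])
[13] deliver 1→0 → ∅
[14] crash(2) → N2(✗part t1 [w])
[15] recover(2) → N2(part t1 [w])
[16] deliver 0→2 → N2(part t2 [w])
[17] deliver 1→0 → ∅
[18] deliver 0→1 → ∅
[19] deliver 0→1 → ∅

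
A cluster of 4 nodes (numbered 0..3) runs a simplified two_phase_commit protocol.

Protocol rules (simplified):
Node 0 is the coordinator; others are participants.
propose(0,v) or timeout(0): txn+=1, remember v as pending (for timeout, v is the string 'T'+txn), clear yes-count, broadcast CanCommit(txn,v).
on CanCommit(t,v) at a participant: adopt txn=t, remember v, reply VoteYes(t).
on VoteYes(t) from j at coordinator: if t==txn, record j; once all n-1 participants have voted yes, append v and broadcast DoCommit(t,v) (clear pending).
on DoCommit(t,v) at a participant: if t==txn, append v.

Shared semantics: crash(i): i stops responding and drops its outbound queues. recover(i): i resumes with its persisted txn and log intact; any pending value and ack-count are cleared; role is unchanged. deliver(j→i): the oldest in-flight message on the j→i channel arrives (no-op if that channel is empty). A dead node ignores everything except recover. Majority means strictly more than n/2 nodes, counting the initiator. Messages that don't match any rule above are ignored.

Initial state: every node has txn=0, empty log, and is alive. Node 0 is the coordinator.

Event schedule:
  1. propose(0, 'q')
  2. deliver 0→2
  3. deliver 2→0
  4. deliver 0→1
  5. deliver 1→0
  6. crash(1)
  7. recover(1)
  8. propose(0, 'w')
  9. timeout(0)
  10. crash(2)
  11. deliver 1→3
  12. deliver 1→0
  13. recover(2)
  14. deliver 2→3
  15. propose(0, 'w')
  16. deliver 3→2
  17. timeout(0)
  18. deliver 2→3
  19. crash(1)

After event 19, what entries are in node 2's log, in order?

step 1 propose(0,'q'): 0={coor,t=1,log=-}
step 2 deliver 0→2: 2={part,t=1,log=-}
step 3 deliver 2→0: —
step 4 deliver 0→1: 1={part,t=1,log=-}
step 5 deliver 1→0: —
step 6 crash(1): 1={✗part,t=1,log=-}
step 7 recover(1): 1={part,t=1,log=-}
step 8 propose(0,'w'): 0={coor,t=2,log=-}
step 9 timeout(0): 0={coor,t=3,log=-}
step 10 crash(2): 2={✗part,t=1,log=-}
step 11 deliver 1→3: —
step 12 deliver 1→0: —
step 13 recover(2): 2={part,t=1,log=-}
step 14 deliver 2→3: —
step 15 propose(0,'w'): 0={coor,t=4,log=-}
step 16 deliver 3→2: —
step 17 timeout(0): 0={coor,t=5,log=-}
step 18 deliver 2→3: —
step 19 crash(1): 1={✗part,t=1,log=-}

empty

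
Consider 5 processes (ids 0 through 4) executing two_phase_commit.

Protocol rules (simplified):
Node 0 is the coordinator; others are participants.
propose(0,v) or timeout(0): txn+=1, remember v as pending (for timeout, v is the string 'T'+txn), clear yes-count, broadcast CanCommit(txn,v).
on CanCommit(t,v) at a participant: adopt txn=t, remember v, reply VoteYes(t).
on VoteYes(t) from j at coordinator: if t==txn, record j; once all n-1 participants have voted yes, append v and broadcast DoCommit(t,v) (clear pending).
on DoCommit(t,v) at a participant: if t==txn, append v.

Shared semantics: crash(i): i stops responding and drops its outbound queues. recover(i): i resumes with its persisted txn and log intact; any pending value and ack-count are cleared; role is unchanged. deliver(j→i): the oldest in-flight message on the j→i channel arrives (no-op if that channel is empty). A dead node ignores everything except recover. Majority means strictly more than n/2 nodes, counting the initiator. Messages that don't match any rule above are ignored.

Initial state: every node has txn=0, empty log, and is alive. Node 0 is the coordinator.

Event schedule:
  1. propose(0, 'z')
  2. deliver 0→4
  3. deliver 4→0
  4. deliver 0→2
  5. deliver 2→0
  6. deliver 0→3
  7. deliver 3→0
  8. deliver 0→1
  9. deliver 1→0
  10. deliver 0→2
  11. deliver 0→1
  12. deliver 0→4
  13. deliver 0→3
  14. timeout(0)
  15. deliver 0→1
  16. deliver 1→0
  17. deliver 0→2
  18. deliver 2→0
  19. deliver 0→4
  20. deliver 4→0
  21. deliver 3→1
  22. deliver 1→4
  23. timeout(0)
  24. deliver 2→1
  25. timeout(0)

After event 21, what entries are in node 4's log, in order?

z

after 1 — propose(0,'z'): n0:coor/t1/[-]
after 2 — deliver 0→4: n4:part/t1/[-]
after 3 — deliver 4→0: ·
after 4 — deliver 0→2: n2:part/t1/[-]
after 5 — deliver 2→0: ·
after 6 — deliver 0→3: n3:part/t1/[-]
after 7 — deliver 3→0: ·
after 8 — deliver 0→1: n1:part/t1/[-]
after 9 — deliver 1→0: n0:coor/t1/[z]
after 10 — deliver 0→2: n2:part/t1/[z]
after 11 — deliver 0→1: n1:part/t1/[z]
after 12 — deliver 0→4: n4:part/t1/[z]
after 13 — deliver 0→3: n3:part/t1/[z]
after 14 — timeout(0): n0:coor/t2/[z]
after 15 — deliver 0→1: n1:part/t2/[z]
after 16 — deliver 1→0: ·
after 17 — deliver 0→2: n2:part/t2/[z]
after 18 — deliver 2→0: ·
after 19 — deliver 0→4: n4:part/t2/[z]
after 20 — deliver 4→0: ·
after 21 — deliver 3→1: ·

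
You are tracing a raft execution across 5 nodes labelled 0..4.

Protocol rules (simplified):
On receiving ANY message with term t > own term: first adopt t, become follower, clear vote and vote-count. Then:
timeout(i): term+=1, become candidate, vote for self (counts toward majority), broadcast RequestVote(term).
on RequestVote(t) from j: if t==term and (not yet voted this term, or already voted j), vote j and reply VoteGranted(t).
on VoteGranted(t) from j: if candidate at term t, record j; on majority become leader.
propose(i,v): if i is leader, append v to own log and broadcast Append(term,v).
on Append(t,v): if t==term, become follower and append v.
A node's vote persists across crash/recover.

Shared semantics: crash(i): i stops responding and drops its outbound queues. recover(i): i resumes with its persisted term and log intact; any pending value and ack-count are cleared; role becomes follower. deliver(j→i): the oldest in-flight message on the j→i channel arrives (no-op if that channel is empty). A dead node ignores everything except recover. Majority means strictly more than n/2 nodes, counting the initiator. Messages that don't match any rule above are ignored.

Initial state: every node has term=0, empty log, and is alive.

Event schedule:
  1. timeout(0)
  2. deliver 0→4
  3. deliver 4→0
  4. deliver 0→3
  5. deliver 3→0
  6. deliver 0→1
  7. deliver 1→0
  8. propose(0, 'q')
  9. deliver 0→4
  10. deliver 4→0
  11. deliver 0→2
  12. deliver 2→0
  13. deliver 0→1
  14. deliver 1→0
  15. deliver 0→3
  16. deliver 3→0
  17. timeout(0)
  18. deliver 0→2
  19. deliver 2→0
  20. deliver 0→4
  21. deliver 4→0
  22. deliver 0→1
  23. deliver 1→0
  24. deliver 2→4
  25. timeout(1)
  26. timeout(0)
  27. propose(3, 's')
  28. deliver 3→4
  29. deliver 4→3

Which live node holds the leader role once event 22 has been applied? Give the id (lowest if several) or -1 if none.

step 1 timeout(0): 0={cand,t=1,log=-}
step 2 deliver 0→4: 4={foll,t=1,log=-}
step 3 deliver 4→0: —
step 4 deliver 0→3: 3={foll,t=1,log=-}
step 5 deliver 3→0: 0={lead,t=1,log=-}
step 6 deliver 0→1: 1={foll,t=1,log=-}
step 7 deliver 1→0: —
step 8 propose(0,'q'): 0={lead,t=1,log=q}
step 9 deliver 0→4: 4={foll,t=1,log=q}
step 10 deliver 4→0: —
step 11 deliver 0→2: 2={foll,t=1,log=-}
step 12 deliver 2→0: —
step 13 deliver 0→1: 1={foll,t=1,log=q}
step 14 deliver 1→0: —
step 15 deliver 0→3: 3={foll,t=1,log=q}
step 16 deliver 3→0: —
step 17 timeout(0): 0={cand,t=2,log=q}
step 18 deliver 0→2: 2={foll,t=1,log=q}
step 19 deliver 2→0: —
step 20 deliver 0→4: 4={foll,t=2,log=q}
step 21 deliver 4→0: —
step 22 deliver 0→1: 1={foll,t=2,log=q}

-1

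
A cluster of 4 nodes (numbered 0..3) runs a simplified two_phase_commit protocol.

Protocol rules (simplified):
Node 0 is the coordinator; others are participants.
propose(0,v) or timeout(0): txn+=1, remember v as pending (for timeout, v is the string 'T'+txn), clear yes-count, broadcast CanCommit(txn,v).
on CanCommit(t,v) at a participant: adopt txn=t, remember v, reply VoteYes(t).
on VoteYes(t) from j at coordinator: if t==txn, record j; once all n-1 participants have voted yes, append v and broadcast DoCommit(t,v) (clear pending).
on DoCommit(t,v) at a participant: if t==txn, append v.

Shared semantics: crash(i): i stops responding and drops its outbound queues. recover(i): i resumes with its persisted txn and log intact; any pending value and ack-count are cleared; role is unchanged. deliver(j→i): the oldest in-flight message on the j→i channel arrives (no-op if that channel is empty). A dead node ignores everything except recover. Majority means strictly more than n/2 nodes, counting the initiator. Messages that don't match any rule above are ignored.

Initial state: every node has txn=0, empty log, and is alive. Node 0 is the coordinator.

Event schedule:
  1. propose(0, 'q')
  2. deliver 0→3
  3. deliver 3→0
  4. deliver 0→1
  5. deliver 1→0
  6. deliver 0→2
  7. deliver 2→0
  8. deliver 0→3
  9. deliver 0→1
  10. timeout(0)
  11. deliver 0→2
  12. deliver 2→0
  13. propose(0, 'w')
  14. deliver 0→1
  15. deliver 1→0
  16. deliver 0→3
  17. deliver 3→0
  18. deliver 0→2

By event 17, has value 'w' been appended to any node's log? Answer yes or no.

1. propose(0,'q'):  <0:coor t1 ->
2. deliver 0→3:  <3:part t1 ->
3. deliver 3→0:  nop
4. deliver 0→1:  <1:part t1 ->
5. deliver 1→0:  nop
6. deliver 0→2:  <2:part t1 ->
7. deliver 2→0:  <0:coor t1 q>
8. deliver 0→3:  <3:part t1 q>
9. deliver 0→1:  <1:part t1 q>
10. timeout(0):  <0:coor t2 q>
11. deliver 0→2:  <2:part t1 q>
12. deliver 2→0:  nop
13. propose(0,'w'):  <0:coor t3 q>
14. deliver 0→1:  <1:part t2 q>
15. deliver 1→0:  nop
16. deliver 0→3:  <3:part t2 q>
17. deliver 3→0:  nop

no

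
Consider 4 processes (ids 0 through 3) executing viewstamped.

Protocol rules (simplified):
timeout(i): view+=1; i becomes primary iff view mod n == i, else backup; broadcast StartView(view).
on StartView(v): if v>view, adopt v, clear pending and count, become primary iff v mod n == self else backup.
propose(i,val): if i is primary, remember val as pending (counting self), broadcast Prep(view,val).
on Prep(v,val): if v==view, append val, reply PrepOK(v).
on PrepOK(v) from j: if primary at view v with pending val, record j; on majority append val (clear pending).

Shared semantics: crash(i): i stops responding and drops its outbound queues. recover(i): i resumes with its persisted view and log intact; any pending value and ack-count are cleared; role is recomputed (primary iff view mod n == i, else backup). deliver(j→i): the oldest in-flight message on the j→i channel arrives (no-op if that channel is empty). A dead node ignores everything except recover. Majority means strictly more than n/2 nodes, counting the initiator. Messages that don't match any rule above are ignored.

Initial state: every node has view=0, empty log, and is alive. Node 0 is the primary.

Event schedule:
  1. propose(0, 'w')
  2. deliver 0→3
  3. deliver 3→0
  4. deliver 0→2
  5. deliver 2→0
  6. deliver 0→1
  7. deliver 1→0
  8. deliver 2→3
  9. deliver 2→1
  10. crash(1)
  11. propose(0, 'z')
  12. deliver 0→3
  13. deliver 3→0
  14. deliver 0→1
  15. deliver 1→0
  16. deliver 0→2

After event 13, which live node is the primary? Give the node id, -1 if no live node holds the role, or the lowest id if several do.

e1 propose(0,'w'): ·
e2 deliver 0→3: 3[back,v=0,w]
e3 deliver 3→0: ·
e4 deliver 0→2: 2[back,v=0,w]
e5 deliver 2→0: 0[prim,v=0,w]
e6 deliver 0→1: 1[back,v=0,w]
e7 deliver 1→0: ·
e8 deliver 2→3: ·
e9 deliver 2→1: ·
e10 crash(1): 1[✗back,v=0,w]
e11 propose(0,'z'): ·
e12 deliver 0→3: 3[back,v=0,w,z]
e13 deliver 3→0: ·

0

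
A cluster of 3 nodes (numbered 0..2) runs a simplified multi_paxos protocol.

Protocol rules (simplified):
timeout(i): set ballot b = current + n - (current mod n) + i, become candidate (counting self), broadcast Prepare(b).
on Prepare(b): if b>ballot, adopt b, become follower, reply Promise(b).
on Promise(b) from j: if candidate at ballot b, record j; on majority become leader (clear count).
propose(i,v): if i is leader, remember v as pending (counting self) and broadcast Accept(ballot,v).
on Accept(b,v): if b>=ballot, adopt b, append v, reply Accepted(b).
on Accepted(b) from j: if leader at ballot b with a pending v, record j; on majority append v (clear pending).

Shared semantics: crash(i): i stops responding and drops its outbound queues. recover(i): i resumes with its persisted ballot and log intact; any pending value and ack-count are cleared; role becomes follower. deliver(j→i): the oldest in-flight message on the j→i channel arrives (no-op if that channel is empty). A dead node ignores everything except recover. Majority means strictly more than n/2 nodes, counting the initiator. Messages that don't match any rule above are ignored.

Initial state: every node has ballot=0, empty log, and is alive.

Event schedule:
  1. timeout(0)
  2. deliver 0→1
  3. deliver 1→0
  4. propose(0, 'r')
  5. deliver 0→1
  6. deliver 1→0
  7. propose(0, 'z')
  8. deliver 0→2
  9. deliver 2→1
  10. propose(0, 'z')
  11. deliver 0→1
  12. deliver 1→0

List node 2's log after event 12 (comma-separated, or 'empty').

empty

1. timeout(0):  <0:cand b3 ->
2. deliver 0→1:  <1:foll b3 ->
3. deliver 1→0:  <0:lead b3 ->
4. propose(0,'r'):  nop
5. deliver 0→1:  <1:foll b3 r>
6. deliver 1→0:  <0:lead b3 r>
7. propose(0,'z'):  nop
8. deliver 0→2:  <2:foll b3 ->
9. deliver 2→1:  nop
10. propose(0,'z'):  nop
11. deliver 0→1:  <1:foll b3 r,z>
12. deliver 1→0:  <0:lead b3 r,z>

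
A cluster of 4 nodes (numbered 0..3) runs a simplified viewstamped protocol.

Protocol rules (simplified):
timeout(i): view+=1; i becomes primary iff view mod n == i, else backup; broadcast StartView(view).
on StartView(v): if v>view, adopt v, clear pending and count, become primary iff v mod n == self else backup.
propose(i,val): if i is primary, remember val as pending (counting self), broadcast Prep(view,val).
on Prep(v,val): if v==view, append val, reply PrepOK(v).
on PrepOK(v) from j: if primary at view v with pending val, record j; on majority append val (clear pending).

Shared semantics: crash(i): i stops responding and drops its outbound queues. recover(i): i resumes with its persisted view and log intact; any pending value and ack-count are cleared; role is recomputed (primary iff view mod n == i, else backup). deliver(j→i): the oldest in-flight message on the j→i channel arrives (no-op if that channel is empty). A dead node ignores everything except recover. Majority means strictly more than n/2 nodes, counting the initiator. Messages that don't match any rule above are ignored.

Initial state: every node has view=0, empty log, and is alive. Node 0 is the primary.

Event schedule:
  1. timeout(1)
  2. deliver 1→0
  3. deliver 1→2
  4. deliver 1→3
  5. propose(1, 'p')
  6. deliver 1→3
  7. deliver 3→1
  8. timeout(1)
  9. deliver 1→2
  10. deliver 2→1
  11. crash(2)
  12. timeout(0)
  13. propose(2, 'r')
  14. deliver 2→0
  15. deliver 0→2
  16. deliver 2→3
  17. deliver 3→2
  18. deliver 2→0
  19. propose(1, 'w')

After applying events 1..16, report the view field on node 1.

1. timeout(1):  <1:prim v1 ->
2. deliver 1→0:  <0:back v1 ->
3. deliver 1→2:  <2:back v1 ->
4. deliver 1→3:  <3:back v1 ->
5. propose(1,'p'):  nop
6. deliver 1→3:  <3:back v1 p>
7. deliver 3→1:  nop
8. timeout(1):  <1:back v2 ->
9. deliver 1→2:  <2:back v1 p>
10. deliver 2→1:  nop
11. crash(2):  <2:✗back v1 p>
12. timeout(0):  <0:back v2 ->
13. propose(2,'r'):  nop
14. deliver 2→0:  nop
15. deliver 0→2:  nop
16. deliver 2→3:  nop

2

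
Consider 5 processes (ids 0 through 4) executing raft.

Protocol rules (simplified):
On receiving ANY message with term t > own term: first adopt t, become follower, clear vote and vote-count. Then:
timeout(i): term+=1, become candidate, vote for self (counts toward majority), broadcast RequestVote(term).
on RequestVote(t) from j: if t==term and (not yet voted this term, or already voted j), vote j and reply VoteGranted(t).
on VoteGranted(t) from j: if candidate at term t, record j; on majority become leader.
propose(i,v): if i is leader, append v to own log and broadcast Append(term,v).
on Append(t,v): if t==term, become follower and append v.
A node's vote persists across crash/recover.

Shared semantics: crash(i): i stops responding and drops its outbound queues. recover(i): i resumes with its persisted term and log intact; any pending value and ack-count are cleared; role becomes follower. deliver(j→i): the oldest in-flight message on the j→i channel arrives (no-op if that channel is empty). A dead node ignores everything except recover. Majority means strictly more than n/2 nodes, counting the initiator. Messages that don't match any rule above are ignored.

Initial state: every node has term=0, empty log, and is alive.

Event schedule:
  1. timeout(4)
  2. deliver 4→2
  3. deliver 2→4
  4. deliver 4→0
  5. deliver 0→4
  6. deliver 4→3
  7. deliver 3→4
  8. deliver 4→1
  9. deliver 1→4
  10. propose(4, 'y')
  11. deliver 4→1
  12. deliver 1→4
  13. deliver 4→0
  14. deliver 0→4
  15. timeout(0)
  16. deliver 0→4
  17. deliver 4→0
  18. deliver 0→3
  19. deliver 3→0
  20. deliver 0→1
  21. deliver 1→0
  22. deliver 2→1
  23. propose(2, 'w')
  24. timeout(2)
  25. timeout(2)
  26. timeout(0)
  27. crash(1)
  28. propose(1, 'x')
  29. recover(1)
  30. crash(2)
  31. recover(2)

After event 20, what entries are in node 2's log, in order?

step 1 timeout(4): 4={cand,t=1,log=-}
step 2 deliver 4→2: 2={foll,t=1,log=-}
step 3 deliver 2→4: —
step 4 deliver 4→0: 0={foll,t=1,log=-}
step 5 deliver 0→4: 4={lead,t=1,log=-}
step 6 deliver 4→3: 3={foll,t=1,log=-}
step 7 deliver 3→4: —
step 8 deliver 4→1: 1={foll,t=1,log=-}
step 9 deliver 1→4: —
step 10 propose(4,'y'): 4={lead,t=1,log=y}
step 11 deliver 4→1: 1={foll,t=1,log=y}
step 12 deliver 1→4: —
step 13 deliver 4→0: 0={foll,t=1,log=y}
step 14 deliver 0→4: —
step 15 timeout(0): 0={cand,t=2,log=y}
step 16 deliver 0→4: 4={foll,t=2,log=y}
step 17 deliver 4→0: —
step 18 deliver 0→3: 3={foll,t=2,log=-}
step 19 deliver 3→0: 0={lead,t=2,log=y}
step 20 deliver 0→1: 1={foll,t=2,log=y}

empty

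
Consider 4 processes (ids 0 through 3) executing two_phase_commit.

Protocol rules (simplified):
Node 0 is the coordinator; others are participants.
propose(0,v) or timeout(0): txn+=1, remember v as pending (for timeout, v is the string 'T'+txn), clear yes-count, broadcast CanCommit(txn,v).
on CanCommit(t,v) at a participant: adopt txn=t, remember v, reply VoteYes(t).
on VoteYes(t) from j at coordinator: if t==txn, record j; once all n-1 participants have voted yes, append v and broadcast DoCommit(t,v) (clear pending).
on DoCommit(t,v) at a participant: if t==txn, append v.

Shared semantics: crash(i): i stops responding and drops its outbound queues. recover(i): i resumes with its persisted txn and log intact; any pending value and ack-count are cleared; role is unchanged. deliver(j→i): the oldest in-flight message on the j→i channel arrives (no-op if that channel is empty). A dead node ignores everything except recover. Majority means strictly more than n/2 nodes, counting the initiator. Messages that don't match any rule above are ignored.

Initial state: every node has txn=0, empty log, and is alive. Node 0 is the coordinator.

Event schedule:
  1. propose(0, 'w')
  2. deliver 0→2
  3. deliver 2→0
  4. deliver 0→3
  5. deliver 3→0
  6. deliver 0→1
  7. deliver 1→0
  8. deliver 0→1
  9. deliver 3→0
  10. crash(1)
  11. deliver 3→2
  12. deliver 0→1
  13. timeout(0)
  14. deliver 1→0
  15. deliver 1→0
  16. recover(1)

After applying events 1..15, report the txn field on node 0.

1. propose(0,'w'):  <0:coor t1 ->
2. deliver 0→2:  <2:part t1 ->
3. deliver 2→0:  nop
4. deliver 0→3:  <3:part t1 ->
5. deliver 3→0:  nop
6. deliver 0→1:  <1:part t1 ->
7. deliver 1→0:  <0:coor t1 w>
8. deliver 0→1:  <1:part t1 w>
9. deliver 3→0:  nop
10. crash(1):  <1:✗part t1 w>
11. deliver 3→2:  nop
12. deliver 0→1:  nop
13. timeout(0):  <0:coor t2 w>
14. deliver 1→0:  nop
15. deliver 1→0:  nop

2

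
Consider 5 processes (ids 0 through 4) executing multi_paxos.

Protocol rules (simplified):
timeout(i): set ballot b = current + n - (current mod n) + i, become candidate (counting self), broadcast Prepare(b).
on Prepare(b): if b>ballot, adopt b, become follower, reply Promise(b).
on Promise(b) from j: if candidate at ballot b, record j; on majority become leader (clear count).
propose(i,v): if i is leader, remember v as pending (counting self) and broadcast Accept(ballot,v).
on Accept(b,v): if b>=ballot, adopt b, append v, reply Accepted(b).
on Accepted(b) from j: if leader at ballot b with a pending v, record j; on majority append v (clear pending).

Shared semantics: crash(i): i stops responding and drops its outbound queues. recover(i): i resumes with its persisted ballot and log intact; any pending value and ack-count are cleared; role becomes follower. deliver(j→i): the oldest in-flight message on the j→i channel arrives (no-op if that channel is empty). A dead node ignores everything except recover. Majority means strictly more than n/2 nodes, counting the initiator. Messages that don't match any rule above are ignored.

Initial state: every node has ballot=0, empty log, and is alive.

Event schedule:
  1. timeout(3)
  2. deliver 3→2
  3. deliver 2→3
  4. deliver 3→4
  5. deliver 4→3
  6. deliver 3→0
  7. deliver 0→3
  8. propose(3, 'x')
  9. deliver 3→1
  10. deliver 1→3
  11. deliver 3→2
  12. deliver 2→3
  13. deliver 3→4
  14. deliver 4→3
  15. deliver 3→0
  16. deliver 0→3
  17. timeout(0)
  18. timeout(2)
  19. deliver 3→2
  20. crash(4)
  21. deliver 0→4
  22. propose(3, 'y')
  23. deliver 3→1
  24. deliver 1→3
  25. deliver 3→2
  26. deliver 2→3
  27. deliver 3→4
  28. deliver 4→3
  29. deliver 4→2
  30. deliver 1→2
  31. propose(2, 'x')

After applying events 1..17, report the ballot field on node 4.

8

[1] timeout(3) → N3(cand b8 [-])
[2] deliver 3→2 → N2(foll b8 [-])
[3] deliver 2→3 → ∅
[4] deliver 3→4 → N4(foll b8 [-])
[5] deliver 4→3 → N3(lead b8 [-])
[6] deliver 3→0 → N0(foll b8 [-])
[7] deliver 0→3 → ∅
[8] propose(3,'x') → ∅
[9] deliver 3→1 → N1(foll b8 [-])
[10] deliver 1→3 → ∅
[11] deliver 3→2 → N2(foll b8 [x])
[12] deliver 2→3 → ∅
[13] deliver 3→4 → N4(foll b8 [x])
[14] deliver 4→3 → N3(lead b8 [x])
[15] deliver 3→0 → N0(foll b8 [x])
[16] deliver 0→3 → ∅
[17] timeout(0) → N0(cand b10 [x])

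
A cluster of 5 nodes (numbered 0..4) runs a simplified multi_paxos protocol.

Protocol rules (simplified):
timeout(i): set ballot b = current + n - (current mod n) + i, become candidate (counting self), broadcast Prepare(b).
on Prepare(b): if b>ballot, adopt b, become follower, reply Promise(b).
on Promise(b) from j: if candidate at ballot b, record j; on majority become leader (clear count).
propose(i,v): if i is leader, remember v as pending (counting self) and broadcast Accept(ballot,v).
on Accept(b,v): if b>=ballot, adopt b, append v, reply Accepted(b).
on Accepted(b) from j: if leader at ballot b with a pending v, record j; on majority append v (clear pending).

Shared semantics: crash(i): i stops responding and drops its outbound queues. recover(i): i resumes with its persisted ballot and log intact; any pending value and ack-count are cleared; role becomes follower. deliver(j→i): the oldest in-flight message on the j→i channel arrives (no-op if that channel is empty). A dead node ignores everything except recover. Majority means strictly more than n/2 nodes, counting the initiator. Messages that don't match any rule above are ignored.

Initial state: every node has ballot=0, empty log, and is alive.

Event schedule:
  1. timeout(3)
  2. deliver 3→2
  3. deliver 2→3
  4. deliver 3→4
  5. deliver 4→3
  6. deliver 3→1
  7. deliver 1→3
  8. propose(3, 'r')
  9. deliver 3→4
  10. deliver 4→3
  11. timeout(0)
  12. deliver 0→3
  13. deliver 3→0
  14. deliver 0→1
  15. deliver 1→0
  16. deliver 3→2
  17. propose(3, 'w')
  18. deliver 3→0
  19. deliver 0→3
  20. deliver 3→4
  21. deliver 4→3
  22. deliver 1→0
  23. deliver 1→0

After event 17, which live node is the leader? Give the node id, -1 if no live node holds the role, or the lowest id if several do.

1. timeout(3):  <3:cand b8 ->
2. deliver 3→2:  <2:foll b8 ->
3. deliver 2→3:  nop
4. deliver 3→4:  <4:foll b8 ->
5. deliver 4→3:  <3:lead b8 ->
6. deliver 3→1:  <1:foll b8 ->
7. deliver 1→3:  nop
8. propose(3,'r'):  nop
9. deliver 3→4:  <4:foll b8 r>
10. deliver 4→3:  nop
11. timeout(0):  <0:cand b5 ->
12. deliver 0→3:  nop
13. deliver 3→0:  <0:foll b8 ->
14. deliver 0→1:  nop
15. deliver 1→0:  nop
16. deliver 3→2:  <2:foll b8 r>
17. propose(3,'w'):  nop

3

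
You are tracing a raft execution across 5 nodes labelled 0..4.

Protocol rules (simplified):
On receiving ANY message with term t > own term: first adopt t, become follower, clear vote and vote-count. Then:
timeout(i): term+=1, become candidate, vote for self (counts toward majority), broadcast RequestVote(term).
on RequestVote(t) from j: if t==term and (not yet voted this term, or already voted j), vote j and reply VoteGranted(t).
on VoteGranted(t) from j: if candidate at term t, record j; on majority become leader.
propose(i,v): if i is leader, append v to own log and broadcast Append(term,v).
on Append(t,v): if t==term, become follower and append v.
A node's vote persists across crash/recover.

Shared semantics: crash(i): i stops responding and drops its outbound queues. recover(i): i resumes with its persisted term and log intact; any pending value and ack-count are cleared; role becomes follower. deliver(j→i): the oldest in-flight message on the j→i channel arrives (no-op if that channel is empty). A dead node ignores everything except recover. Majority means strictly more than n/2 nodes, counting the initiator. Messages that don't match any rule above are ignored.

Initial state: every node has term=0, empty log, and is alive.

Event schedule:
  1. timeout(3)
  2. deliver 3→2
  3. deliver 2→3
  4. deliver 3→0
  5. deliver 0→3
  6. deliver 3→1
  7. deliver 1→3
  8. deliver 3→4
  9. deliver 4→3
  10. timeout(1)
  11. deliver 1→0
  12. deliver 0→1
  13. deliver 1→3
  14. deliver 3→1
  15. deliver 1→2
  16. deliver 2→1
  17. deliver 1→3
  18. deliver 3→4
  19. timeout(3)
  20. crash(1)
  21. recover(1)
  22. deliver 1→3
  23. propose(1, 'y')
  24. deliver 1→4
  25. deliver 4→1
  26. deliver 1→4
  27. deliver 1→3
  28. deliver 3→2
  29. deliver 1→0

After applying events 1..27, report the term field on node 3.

e1 timeout(3): 3[cand,t=1,-]
e2 deliver 3→2: 2[foll,t=1,-]
e3 deliver 2→3: ·
e4 deliver 3→0: 0[foll,t=1,-]
e5 deliver 0→3: 3[lead,t=1,-]
e6 deliver 3→1: 1[foll,t=1,-]
e7 deliver 1→3: ·
e8 deliver 3→4: 4[foll,t=1,-]
e9 deliver 4→3: ·
e10 timeout(1): 1[cand,t=2,-]
e11 deliver 1→0: 0[foll,t=2,-]
e12 deliver 0→1: ·
e13 deliver 1→3: 3[foll,t=2,-]
e14 deliver 3→1: 1[lead,t=2,-]
e15 deliver 1→2: 2[foll,t=2,-]
e16 deliver 2→1: ·
e17 deliver 1→3: ·
e18 deliver 3→4: ·
e19 timeout(3): 3[cand,t=3,-]
e20 crash(1): 1[✗lead,t=2,-]
e21 recover(1): 1[foll,t=2,-]
e22 deliver 1→3: ·
e23 propose(1,'y'): ·
e24 deliver 1→4: ·
e25 deliver 4→1: ·
e26 deliver 1→4: ·
e27 deliver 1→3: ·

3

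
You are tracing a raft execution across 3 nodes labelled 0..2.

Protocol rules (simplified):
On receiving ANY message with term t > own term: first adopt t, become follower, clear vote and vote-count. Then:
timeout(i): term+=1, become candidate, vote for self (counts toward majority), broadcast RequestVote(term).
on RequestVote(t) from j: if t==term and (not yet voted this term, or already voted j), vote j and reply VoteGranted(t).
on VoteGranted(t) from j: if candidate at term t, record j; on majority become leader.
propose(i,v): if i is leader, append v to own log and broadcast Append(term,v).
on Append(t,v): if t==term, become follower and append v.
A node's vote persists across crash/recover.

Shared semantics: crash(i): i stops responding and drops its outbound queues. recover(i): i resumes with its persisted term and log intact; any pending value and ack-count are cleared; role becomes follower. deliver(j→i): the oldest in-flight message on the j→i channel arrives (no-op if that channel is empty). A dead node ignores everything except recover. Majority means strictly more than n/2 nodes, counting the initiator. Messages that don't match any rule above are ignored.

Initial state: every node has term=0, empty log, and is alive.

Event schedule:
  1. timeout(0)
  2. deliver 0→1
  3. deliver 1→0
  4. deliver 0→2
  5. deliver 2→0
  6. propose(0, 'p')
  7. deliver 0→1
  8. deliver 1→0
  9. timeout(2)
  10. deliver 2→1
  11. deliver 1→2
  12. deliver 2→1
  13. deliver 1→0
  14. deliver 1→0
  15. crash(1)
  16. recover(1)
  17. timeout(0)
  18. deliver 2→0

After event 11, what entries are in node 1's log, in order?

p

after 1 — timeout(0): n0:cand/t1/[-]
after 2 — deliver 0→1: n1:foll/t1/[-]
after 3 — deliver 1→0: n0:lead/t1/[-]
after 4 — deliver 0→2: n2:foll/t1/[-]
after 5 — deliver 2→0: ·
after 6 — propose(0,'p'): n0:lead/t1/[p]
after 7 — deliver 0→1: n1:foll/t1/[p]
after 8 — deliver 1→0: ·
after 9 — timeout(2): n2:cand/t2/[-]
after 10 — deliver 2→1: n1:foll/t2/[p]
after 11 — deliver 1→2: n2:lead/t2/[-]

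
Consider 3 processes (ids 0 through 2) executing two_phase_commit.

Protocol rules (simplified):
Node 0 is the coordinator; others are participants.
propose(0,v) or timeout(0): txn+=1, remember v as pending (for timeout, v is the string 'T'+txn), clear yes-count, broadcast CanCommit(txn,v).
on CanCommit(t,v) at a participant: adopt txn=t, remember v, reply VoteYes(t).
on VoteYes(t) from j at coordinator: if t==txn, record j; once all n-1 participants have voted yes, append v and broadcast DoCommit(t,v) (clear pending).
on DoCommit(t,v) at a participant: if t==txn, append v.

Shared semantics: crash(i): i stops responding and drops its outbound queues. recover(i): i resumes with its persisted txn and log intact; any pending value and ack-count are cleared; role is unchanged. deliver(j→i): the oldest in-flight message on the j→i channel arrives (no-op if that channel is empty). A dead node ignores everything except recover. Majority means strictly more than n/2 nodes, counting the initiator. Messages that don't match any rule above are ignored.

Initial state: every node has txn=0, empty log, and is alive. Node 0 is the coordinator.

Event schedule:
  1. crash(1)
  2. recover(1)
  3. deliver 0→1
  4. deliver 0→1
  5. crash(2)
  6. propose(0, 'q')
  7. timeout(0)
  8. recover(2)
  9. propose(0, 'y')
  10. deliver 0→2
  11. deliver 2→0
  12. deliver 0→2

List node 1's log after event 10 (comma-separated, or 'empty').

empty

[1] crash(1) → N1(✗part t0 [-])
[2] recover(1) → N1(part t0 [-])
[3] deliver 0→1 → ∅
[4] deliver 0→1 → ∅
[5] crash(2) → N2(✗part t0 [-])
[6] propose(0,'q') → N0(coor t1 [-])
[7] timeout(0) → N0(coor t2 [-])
[8] recover(2) → N2(part t0 [-])
[9] propose(0,'y') → N0(coor t3 [-])
[10] deliver 0→2 → N2(part t1 [-])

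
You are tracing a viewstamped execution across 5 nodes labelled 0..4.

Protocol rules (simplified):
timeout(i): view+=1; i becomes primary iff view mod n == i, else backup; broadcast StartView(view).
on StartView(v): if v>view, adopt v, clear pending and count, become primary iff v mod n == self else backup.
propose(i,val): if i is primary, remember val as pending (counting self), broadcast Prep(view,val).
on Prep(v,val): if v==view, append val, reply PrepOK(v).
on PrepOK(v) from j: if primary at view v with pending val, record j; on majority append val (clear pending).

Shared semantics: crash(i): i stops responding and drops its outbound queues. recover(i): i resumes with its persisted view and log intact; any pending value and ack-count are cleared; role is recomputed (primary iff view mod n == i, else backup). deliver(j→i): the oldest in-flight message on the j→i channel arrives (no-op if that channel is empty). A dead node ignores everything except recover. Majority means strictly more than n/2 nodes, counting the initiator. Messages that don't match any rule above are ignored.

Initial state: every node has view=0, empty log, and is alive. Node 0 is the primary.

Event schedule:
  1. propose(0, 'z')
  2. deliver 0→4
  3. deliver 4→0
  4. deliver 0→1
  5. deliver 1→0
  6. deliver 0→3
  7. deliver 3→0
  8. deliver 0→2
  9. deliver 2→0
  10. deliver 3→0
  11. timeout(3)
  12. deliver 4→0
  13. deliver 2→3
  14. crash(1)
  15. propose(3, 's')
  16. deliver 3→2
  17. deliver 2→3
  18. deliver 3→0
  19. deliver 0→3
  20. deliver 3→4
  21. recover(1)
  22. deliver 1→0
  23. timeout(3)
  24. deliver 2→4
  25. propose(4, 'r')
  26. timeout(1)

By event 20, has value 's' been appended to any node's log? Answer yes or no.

no

[1] propose(0,'z') → ∅
[2] deliver 0→4 → N4(back v0 [z])
[3] deliver 4→0 → ∅
[4] deliver 0→1 → N1(back v0 [z])
[5] deliver 1→0 → N0(prim v0 [z])
[6] deliver 0→3 → N3(back v0 [z])
[7] deliver 3→0 → ∅
[8] deliver 0→2 → N2(back v0 [z])
[9] deliver 2→0 → ∅
[10] deliver 3→0 → ∅
[11] timeout(3) → N3(back v1 [z])
[12] deliver 4→0 → ∅
[13] deliver 2→3 → ∅
[14] crash(1) → N1(✗back v0 [z])
[15] propose(3,'s') → ∅
[16] deliver 3→2 → N2(back v1 [z])
[17] deliver 2→3 → ∅
[18] deliver 3→0 → N0(back v1 [z])
[19] deliver 0→3 → ∅
[20] deliver 3→4 → N4(back v1 [z])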